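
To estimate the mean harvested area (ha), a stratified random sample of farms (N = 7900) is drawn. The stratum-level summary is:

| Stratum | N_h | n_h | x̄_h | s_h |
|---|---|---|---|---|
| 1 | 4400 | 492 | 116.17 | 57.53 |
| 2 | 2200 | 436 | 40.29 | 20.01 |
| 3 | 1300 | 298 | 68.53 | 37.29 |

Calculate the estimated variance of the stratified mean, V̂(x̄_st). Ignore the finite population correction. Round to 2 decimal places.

V̂(x̄_st) ≈ 2.28

V̂(x̄_st) = Σ W_h² s_h²/n_h, with W_h = N_h/N and N = 7900:
  stratum 1: (4400/7900)²·57.53²/492 = 2.08677
  stratum 2: (2200/7900)²·20.01²/436 = 0.0712195
  stratum 3: (1300/7900)²·37.29²/298 = 0.126357
V̂(x̄_st) = 2.28435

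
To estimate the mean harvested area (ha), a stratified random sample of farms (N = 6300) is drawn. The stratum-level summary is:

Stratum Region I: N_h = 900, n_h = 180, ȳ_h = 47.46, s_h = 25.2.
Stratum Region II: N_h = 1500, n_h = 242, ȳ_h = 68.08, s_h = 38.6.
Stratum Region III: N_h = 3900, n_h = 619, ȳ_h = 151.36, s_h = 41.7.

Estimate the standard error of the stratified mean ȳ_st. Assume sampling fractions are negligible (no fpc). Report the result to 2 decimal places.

SE(ȳ_st) ≈ 1.22

V̂(ȳ_st) = Σ W_h² s_h²/n_h, with W_h = N_h/N and N = 6300:
  stratum Region I: (900/6300)²·25.2²/180 = 0.072
  stratum Region II: (1500/6300)²·38.6²/242 = 0.349028
  stratum Region III: (3900/6300)²·41.7²/619 = 1.07654
V̂(ȳ_st) = 1.49757
SE(ȳ_st) = √1.49757 = 1.22375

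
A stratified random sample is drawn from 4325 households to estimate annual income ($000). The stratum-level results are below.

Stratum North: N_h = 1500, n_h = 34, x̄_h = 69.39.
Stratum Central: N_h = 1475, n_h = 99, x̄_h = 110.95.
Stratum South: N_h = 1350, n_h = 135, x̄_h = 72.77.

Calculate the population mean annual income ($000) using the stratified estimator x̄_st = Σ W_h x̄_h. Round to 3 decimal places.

N = Σ N_h = 4325. Stratum weights W_h = N_h/N.
x̄_st = (1500·69.39 + 1475·110.95 + 1350·72.77) / 4325 = 84.61867

x̄_st ≈ 84.619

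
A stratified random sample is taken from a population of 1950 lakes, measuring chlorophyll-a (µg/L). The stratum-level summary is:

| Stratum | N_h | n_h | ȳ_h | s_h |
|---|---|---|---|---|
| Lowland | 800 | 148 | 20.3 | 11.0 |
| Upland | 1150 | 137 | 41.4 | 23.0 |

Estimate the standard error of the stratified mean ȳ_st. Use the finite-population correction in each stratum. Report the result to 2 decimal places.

V̂(ȳ_st) = Σ W_h² (1 − n_h/N_h) s_h²/n_h, with W_h = N_h/N and N = 1950:
  stratum Lowland: (800/1950)²·(1 − 148/800)·11.0²/148 = 0.112148
  stratum Upland: (1150/1950)²·(1 − 137/1150)·23.0²/137 = 1.18297
V̂(ȳ_st) = 1.29512
SE(ȳ_st) = √1.29512 = 1.13803

SE(ȳ_st) ≈ 1.14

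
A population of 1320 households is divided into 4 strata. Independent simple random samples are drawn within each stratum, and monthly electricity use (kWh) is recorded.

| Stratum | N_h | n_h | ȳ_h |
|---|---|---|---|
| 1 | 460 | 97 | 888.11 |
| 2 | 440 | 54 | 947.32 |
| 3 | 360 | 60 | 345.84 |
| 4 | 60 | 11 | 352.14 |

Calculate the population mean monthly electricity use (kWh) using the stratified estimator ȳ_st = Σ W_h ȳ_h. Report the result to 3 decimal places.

N = Σ N_h = 1320. Stratum weights W_h = N_h/N.
ȳ_st = (460·888.11 + 440·947.32 + 360·345.84 + 60·352.14) / 1320 = 735.59258

ȳ_st ≈ 735.593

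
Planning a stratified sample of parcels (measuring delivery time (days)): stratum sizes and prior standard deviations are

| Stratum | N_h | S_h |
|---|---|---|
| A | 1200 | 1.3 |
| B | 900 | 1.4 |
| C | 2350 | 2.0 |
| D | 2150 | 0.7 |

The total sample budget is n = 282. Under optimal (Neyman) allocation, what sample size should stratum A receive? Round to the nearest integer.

Neyman allocation: n_h = n · N_h S_h / Σ N_i S_i, with n = 282.
  stratum A: N_h·S_h = 1200·1.3 = 1560.00
  stratum B: N_h·S_h = 900·1.4 = 1260.00
  stratum C: N_h·S_h = 2350·2.0 = 4700.00
  stratum D: N_h·S_h = 2150·0.7 = 1505.00
Σ N_h S_h = 9025.00
n for stratum A = 282·1560.00/9025.00 = 48.745 → 49

49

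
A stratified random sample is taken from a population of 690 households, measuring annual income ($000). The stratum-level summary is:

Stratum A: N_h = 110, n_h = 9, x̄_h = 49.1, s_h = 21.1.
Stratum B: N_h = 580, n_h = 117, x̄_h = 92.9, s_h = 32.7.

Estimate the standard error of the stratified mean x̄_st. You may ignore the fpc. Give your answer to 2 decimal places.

V̂(x̄_st) = Σ W_h² s_h²/n_h, with W_h = N_h/N and N = 690:
  stratum A: (110/690)²·21.1²/9 = 1.25722
  stratum B: (580/690)²·32.7²/117 = 6.45755
V̂(x̄_st) = 7.71476
SE(x̄_st) = √7.71476 = 2.77755

SE(x̄_st) ≈ 2.78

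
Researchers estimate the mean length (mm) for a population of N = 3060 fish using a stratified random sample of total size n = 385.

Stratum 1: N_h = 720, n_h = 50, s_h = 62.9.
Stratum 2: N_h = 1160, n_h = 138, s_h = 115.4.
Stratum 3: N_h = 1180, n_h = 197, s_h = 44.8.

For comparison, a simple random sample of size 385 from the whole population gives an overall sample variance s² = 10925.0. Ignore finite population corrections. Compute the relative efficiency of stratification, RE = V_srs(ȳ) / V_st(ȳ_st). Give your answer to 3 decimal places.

V̂(ȳ_st) = Σ W_h² s_h²/n_h, with W_h = N_h/N and N = 3060:
  stratum 1: (720/3060)²·62.9²/50 = 4.3808
  stratum 2: (1160/3060)²·115.4²/138 = 13.8677
  stratum 3: (1180/3060)²·44.8²/197 = 1.51499
V_st = 19.7635
V_srs = s²/n = 10925.0/385 = 28.3766
Relative efficiency = V_srs / V_st = 28.3766/19.7635 = 1.4358

RE ≈ 1.436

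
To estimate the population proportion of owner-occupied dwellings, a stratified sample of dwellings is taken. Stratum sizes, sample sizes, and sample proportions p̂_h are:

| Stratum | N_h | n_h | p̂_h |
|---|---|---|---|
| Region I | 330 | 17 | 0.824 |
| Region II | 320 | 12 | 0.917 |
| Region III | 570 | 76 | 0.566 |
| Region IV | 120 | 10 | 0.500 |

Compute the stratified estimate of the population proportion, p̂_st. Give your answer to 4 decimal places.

N = 1340; stratum weights W_h = N_h/N.
p̂_st = Σ W_h p̂_h = (330·0.824 + 320·0.917 + 570·0.566 + 120·0.500)/1340 = 0.70745

p̂_st ≈ 0.7074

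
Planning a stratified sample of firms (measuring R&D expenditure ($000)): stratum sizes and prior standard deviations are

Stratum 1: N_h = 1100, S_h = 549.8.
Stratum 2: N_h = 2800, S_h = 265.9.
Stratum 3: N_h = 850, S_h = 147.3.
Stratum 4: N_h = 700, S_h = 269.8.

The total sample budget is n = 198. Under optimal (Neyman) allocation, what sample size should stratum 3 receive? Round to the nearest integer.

15

Neyman allocation: n_h = n · N_h S_h / Σ N_i S_i, with n = 198.
  stratum 1: N_h·S_h = 1100·549.8 = 604780.00
  stratum 2: N_h·S_h = 2800·265.9 = 744520.00
  stratum 3: N_h·S_h = 850·147.3 = 125205.00
  stratum 4: N_h·S_h = 700·269.8 = 188860.00
Σ N_h S_h = 1663365.00
n for stratum 3 = 198·125205.00/1663365.00 = 14.904 → 15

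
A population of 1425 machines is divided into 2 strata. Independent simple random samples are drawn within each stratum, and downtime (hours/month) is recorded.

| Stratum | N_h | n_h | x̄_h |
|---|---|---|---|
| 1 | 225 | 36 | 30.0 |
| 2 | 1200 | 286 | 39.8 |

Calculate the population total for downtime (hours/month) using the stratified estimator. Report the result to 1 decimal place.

τ̂_st ≈ 54510.0

τ̂_st = Σ N_h x̄_h = 225·30.0 + 1200·39.8 = 54510.0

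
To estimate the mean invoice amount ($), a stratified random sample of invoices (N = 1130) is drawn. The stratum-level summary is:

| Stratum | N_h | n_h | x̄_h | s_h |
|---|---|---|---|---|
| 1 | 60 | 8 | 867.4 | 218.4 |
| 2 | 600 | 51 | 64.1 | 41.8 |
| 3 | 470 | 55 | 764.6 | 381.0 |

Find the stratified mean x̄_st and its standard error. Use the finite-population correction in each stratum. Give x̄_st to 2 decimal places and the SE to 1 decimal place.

x̄_st ≈ 398.11, SE ≈ 20.7

x̄_st = Σ W_h x̄_h = (60·867.4 + 600·64.1 + 470·764.6)/1130 = 398.11150
V̂(x̄_st) = Σ W_h² (1 − n_h/N_h) s_h²/n_h, with W_h = N_h/N and N = 1130:
  stratum 1: (60/1130)²·(1 − 8/60)·218.4²/8 = 14.5684
  stratum 2: (600/1130)²·(1 − 51/600)·41.8²/51 = 8.8379
  stratum 3: (470/1130)²·(1 − 55/470)·381.0²/55 = 403.159
V̂(x̄_st) = 426.565
SE(x̄_st) = √426.565 = 20.6535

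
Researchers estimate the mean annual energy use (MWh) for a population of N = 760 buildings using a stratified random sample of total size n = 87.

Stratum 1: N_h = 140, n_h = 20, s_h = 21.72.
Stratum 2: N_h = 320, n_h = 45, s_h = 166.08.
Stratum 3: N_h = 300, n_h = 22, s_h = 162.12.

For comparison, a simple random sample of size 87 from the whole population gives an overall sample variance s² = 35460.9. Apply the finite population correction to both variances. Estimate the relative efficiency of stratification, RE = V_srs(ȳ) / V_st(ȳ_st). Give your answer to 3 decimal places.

RE ≈ 1.354

V̂(ȳ_st) = Σ W_h² (1 − n_h/N_h) s_h²/n_h, with W_h = N_h/N and N = 760:
  stratum 1: (140/760)²·(1 − 20/140)·21.72²/20 = 0.686075
  stratum 2: (320/760)²·(1 − 45/320)·166.08²/45 = 93.3851
  stratum 3: (300/760)²·(1 − 22/300)·162.12²/22 = 172.5
V_st = 266.571
V_srs = (1 − 87/760)·35460.9/87 = 360.937
Relative efficiency = V_srs / V_st = 360.937/266.571 = 1.3540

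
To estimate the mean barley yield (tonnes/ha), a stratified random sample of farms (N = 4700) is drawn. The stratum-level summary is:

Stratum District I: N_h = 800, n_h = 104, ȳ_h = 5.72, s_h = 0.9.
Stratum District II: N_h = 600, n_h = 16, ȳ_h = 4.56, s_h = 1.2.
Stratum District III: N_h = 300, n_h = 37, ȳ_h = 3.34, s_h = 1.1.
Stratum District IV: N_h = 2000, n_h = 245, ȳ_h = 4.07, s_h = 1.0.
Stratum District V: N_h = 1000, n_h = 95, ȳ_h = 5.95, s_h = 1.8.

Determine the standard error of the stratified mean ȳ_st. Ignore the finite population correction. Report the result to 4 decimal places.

V̂(ȳ_st) = Σ W_h² s_h²/n_h, with W_h = N_h/N and N = 4700:
  stratum District I: (800/4700)²·0.9²/104 = 0.00022565
  stratum District II: (600/4700)²·1.2²/16 = 0.00146673
  stratum District III: (300/4700)²·1.1²/37 = 0.000133239
  stratum District IV: (2000/4700)²·1.0²/245 = 0.000739091
  stratum District V: (1000/4700)²·1.8²/95 = 0.00154392
V̂(ȳ_st) = 0.00410863
SE(ȳ_st) = √0.00410863 = 0.0640986

SE(ȳ_st) ≈ 0.0641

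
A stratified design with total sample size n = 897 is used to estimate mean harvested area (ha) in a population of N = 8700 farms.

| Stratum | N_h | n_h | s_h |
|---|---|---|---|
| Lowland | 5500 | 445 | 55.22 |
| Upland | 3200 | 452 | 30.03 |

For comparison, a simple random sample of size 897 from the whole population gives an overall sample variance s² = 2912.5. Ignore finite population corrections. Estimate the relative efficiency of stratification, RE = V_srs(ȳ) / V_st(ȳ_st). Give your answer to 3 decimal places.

RE ≈ 1.079

V̂(ȳ_st) = Σ W_h² s_h²/n_h, with W_h = N_h/N and N = 8700:
  stratum Lowland: (5500/8700)²·55.22²/445 = 2.73854
  stratum Upland: (3200/8700)²·30.03²/452 = 0.269919
V_st = 3.00846
V_srs = s²/n = 2912.5/897 = 3.24693
Relative efficiency = V_srs / V_st = 3.24693/3.00846 = 1.0793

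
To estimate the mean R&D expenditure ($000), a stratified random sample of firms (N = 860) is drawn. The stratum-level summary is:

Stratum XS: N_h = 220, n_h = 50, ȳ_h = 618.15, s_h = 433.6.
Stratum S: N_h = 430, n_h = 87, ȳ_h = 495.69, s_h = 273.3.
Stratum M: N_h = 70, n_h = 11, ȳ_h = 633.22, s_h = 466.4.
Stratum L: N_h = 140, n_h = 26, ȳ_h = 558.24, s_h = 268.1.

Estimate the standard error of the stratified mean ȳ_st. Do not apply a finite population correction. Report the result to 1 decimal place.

V̂(ȳ_st) = Σ W_h² s_h²/n_h, with W_h = N_h/N and N = 860:
  stratum XS: (220/860)²·433.6²/50 = 246.069
  stratum S: (430/860)²·273.3²/87 = 214.635
  stratum M: (70/860)²·466.4²/11 = 131.016
  stratum L: (140/860)²·268.1²/26 = 73.2621
V̂(ȳ_st) = 664.982
SE(ȳ_st) = √664.982 = 25.7872

SE(ȳ_st) ≈ 25.8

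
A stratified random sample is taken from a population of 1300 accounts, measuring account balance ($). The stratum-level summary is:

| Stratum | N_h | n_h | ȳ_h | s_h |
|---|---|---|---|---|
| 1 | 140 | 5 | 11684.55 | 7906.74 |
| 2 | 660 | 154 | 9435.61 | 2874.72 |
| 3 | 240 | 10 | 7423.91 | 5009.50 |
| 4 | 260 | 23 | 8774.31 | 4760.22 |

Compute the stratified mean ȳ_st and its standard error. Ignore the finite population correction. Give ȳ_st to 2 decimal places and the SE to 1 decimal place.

ȳ_st = Σ W_h ȳ_h = (140·11684.55 + 660·9435.61 + 240·7423.91 + 260·8774.31)/1300 = 9174.15277
V̂(ȳ_st) = Σ W_h² s_h²/n_h, with W_h = N_h/N and N = 1300:
  stratum 1: (140/1300)²·7906.74²/5 = 145009
  stratum 2: (660/1300)²·2874.72²/154 = 13831.6
  stratum 3: (240/1300)²·5009.50²/10 = 85531.2
  stratum 4: (260/1300)²·4760.22²/23 = 39408.2
V̂(ȳ_st) = 283780
SE(ȳ_st) = √283780 = 532.71

ȳ_st ≈ 9174.15, SE ≈ 532.7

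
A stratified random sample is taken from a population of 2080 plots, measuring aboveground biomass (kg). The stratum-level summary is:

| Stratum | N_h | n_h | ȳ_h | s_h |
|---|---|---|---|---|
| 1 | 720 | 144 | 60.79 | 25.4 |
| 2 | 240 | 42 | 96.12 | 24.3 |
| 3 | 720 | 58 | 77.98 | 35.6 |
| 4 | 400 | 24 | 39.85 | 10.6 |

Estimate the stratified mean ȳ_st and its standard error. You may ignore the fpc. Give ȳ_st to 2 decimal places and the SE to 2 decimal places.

ȳ_st = Σ W_h ȳ_h = (720·60.79 + 240·96.12 + 720·77.98 + 400·39.85)/2080 = 66.79000
V̂(ȳ_st) = Σ W_h² s_h²/n_h, with W_h = N_h/N and N = 2080:
  stratum 1: (720/2080)²·25.4²/144 = 0.536838
  stratum 2: (240/2080)²·24.3²/42 = 0.18718
  stratum 3: (720/2080)²·35.6²/58 = 2.61825
  stratum 4: (400/2080)²·10.6²/24 = 0.173139
V̂(ȳ_st) = 3.5154
SE(ȳ_st) = √3.5154 = 1.87494

ȳ_st ≈ 66.79, SE ≈ 1.87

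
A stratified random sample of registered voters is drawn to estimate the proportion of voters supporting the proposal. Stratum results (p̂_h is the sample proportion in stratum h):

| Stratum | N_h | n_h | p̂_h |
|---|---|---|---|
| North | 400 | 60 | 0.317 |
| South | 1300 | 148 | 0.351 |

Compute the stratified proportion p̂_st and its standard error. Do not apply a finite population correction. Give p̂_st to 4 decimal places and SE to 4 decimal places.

p̂_st ≈ 0.3430, SE ≈ 0.0333

N = 1700; stratum weights W_h = N_h/N.
p̂_st = Σ W_h p̂_h = (400·0.317 + 1300·0.351)/1700 = 0.34300
V̂(p̂_st) = Σ W_h² p̂_h(1−p̂_h)/(n_h−1):
  stratum North: (400/1700)²·0.317·0.683/59 = 0.000203166
  stratum South: (1300/1700)²·0.351·0.649/147 = 0.000906199
V̂(p̂_st) = 0.00110936; SE = √V̂ = 0.0333071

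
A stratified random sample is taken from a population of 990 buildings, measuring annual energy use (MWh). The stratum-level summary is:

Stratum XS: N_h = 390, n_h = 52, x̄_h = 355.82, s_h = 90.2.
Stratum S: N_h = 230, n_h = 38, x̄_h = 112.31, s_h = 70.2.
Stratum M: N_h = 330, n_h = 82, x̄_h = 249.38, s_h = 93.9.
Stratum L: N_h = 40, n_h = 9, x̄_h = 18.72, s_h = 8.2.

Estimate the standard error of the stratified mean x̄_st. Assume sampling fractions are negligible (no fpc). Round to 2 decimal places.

SE(x̄_st) ≈ 6.58

V̂(x̄_st) = Σ W_h² s_h²/n_h, with W_h = N_h/N and N = 990:
  stratum XS: (390/990)²·90.2²/52 = 24.2811
  stratum S: (230/990)²·70.2²/38 = 6.99964
  stratum M: (330/990)²·93.9²/82 = 11.9474
  stratum L: (40/990)²·8.2²/9 = 0.0121965
V̂(x̄_st) = 43.2404
SE(x̄_st) = √43.2404 = 6.57574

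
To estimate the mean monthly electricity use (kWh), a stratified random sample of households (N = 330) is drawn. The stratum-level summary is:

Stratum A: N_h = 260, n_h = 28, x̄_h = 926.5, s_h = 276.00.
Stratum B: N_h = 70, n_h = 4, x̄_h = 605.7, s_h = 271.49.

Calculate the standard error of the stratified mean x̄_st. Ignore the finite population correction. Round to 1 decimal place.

SE(x̄_st) ≈ 50.2

V̂(x̄_st) = Σ W_h² s_h²/n_h, with W_h = N_h/N and N = 330:
  stratum A: (260/330)²·276.00²/28 = 1688.8
  stratum B: (70/330)²·271.49²/4 = 829.117
V̂(x̄_st) = 2517.92
SE(x̄_st) = √2517.92 = 50.1789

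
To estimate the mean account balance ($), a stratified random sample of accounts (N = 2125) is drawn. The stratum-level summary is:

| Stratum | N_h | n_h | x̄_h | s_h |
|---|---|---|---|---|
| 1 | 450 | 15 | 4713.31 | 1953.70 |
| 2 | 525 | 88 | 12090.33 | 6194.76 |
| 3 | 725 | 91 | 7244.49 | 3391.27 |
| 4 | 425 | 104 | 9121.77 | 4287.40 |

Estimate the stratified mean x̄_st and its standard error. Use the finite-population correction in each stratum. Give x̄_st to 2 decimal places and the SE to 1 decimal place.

x̄_st = Σ W_h x̄_h = (450·4713.31 + 525·12090.33 + 725·7244.49 + 425·9121.77)/2125 = 8281.13894
V̂(x̄_st) = Σ W_h² (1 − n_h/N_h) s_h²/n_h, with W_h = N_h/N and N = 2125:
  stratum 1: (450/2125)²·(1 − 15/450)·1953.70²/15 = 11030.8
  stratum 2: (525/2125)²·(1 − 88/525)·6194.76²/88 = 22155.9
  stratum 3: (725/2125)²·(1 − 91/725)·3391.27²/91 = 12864.5
  stratum 4: (425/2125)²·(1 − 104/425)·4287.40²/104 = 5339.87
V̂(x̄_st) = 51391.1
SE(x̄_st) = √51391.1 = 226.696

x̄_st ≈ 8281.14, SE ≈ 226.7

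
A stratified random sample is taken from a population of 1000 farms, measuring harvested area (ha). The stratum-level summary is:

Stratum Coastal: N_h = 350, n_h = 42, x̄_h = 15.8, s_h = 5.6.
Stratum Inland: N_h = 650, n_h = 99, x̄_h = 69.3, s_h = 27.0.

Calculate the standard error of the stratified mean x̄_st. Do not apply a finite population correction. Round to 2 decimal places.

SE(x̄_st) ≈ 1.79

V̂(x̄_st) = Σ W_h² s_h²/n_h, with W_h = N_h/N and N = 1000:
  stratum Coastal: (350/1000)²·5.6²/42 = 0.0914667
  stratum Inland: (650/1000)²·27.0²/99 = 3.11114
V̂(x̄_st) = 3.2026
SE(x̄_st) = √3.2026 = 1.78958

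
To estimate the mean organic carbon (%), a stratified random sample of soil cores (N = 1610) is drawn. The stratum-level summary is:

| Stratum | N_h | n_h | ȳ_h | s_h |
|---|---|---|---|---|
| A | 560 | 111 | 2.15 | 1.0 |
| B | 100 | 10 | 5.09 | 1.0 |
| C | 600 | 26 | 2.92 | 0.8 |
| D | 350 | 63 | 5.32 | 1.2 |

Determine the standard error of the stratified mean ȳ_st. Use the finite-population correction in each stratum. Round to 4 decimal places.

SE(ȳ_st) ≈ 0.0733

V̂(ȳ_st) = Σ W_h² (1 − n_h/N_h) s_h²/n_h, with W_h = N_h/N and N = 1610:
  stratum A: (560/1610)²·(1 − 111/560)·1.0²/111 = 0.000873896
  stratum B: (100/1610)²·(1 − 10/100)·1.0²/10 = 0.000347209
  stratum C: (600/1610)²·(1 − 26/600)·0.8²/26 = 0.00327053
  stratum D: (350/1610)²·(1 − 63/350)·1.2²/63 = 0.000885768
V̂(ȳ_st) = 0.0053774
SE(ȳ_st) = √0.0053774 = 0.0733308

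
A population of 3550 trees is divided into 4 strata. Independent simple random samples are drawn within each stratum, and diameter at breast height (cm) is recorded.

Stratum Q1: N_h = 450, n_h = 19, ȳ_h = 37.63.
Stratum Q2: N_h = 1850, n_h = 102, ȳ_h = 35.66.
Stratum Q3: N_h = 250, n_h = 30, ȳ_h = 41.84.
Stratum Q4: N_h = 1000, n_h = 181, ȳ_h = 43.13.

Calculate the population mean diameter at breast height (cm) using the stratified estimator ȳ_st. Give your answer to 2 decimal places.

N = Σ N_h = 3550. Stratum weights W_h = N_h/N.
ȳ_st = (450·37.63 + 1850·35.66 + 250·41.84 + 1000·43.13) / 3550 = 38.4492

ȳ_st ≈ 38.45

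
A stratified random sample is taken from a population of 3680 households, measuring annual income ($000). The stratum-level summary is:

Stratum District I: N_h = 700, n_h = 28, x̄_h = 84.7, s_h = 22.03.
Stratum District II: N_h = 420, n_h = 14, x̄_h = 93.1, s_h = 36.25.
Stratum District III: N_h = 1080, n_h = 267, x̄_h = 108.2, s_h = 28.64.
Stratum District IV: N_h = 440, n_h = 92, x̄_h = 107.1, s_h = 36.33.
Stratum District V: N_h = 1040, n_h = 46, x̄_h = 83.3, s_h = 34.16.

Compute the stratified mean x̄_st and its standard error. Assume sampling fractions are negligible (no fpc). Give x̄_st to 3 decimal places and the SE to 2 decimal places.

x̄_st = Σ W_h x̄_h = (700·84.7 + 420·93.1 + 1080·108.2 + 440·107.1 + 1040·83.3)/3680 = 94.83804
V̂(x̄_st) = Σ W_h² s_h²/n_h, with W_h = N_h/N and N = 3680:
  stratum District I: (700/3680)²·22.03²/28 = 0.62715
  stratum District II: (420/3680)²·36.25²/14 = 1.22262
  stratum District III: (1080/3680)²·28.64²/267 = 0.264598
  stratum District IV: (440/3680)²·36.33²/92 = 0.205094
  stratum District V: (1040/3680)²·34.16²/46 = 2.02604
V̂(x̄_st) = 4.3455
SE(x̄_st) = √4.3455 = 2.08459

x̄_st ≈ 94.838, SE ≈ 2.08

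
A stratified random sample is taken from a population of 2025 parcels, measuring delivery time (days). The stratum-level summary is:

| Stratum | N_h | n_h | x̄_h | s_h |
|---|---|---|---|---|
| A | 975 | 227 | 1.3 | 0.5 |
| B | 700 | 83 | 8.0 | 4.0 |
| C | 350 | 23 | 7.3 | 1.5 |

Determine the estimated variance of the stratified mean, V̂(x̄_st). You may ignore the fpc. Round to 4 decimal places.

V̂(x̄_st) ≈ 0.0262

V̂(x̄_st) = Σ W_h² s_h²/n_h, with W_h = N_h/N and N = 2025:
  stratum A: (975/2025)²·0.5²/227 = 0.000255313
  stratum B: (700/2025)²·4.0²/83 = 0.023035
  stratum C: (350/2025)²·1.5²/23 = 0.00292241
V̂(x̄_st) = 0.0262127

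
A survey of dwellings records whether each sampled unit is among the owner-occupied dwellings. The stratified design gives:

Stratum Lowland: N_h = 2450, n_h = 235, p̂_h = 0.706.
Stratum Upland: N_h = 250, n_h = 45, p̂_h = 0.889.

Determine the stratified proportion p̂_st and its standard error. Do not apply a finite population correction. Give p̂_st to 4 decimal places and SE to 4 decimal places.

N = 2700; stratum weights W_h = N_h/N.
p̂_st = Σ W_h p̂_h = (2450·0.706 + 250·0.889)/2700 = 0.72294
V̂(p̂_st) = Σ W_h² p̂_h(1−p̂_h)/(n_h−1):
  stratum Lowland: (2450/2700)²·0.706·0.294/234 = 0.000730366
  stratum Upland: (250/2700)²·0.889·0.111/44 = 1.92276e-05
V̂(p̂_st) = 0.000749594; SE = √V̂ = 0.0273787

p̂_st ≈ 0.7229, SE ≈ 0.0274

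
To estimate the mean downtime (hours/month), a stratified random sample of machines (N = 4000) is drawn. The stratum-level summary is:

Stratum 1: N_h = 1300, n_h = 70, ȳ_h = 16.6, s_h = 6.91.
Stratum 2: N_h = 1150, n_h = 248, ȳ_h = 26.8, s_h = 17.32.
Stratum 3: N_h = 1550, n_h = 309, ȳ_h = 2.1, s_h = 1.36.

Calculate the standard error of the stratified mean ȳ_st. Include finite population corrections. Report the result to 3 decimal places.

V̂(ȳ_st) = Σ W_h² (1 − n_h/N_h) s_h²/n_h, with W_h = N_h/N and N = 4000:
  stratum 1: (1300/4000)²·(1 − 70/1300)·6.91²/70 = 0.0681689
  stratum 2: (1150/4000)²·(1 − 248/1150)·17.32²/248 = 0.0784203
  stratum 3: (1550/4000)²·(1 − 309/1550)·1.36²/309 = 0.000719619
V̂(ȳ_st) = 0.147309
SE(ȳ_st) = √0.147309 = 0.383808

SE(ȳ_st) ≈ 0.384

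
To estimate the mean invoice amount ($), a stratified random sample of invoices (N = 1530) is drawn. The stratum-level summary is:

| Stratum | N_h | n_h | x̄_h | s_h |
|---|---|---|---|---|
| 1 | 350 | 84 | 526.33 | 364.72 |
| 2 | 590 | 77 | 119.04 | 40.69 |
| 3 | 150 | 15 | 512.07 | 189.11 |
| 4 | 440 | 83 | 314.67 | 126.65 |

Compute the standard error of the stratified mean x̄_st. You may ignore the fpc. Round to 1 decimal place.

SE(x̄_st) ≈ 11.2

V̂(x̄_st) = Σ W_h² s_h²/n_h, with W_h = N_h/N and N = 1530:
  stratum 1: (350/1530)²·364.72²/84 = 82.8692
  stratum 2: (590/1530)²·40.69²/77 = 3.19747
  stratum 3: (150/1530)²·189.11²/15 = 22.9159
  stratum 4: (440/1530)²·126.65²/83 = 15.9829
V̂(x̄_st) = 124.965
SE(x̄_st) = √124.965 = 11.1788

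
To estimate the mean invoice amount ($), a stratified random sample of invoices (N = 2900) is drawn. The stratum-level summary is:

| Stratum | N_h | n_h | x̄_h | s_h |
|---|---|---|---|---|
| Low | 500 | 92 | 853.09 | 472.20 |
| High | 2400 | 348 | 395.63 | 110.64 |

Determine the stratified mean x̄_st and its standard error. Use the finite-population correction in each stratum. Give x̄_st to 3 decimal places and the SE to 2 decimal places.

x̄_st = Σ W_h x̄_h = (500·853.09 + 2400·395.63)/2900 = 474.50241
V̂(x̄_st) = Σ W_h² (1 − n_h/N_h) s_h²/n_h, with W_h = N_h/N and N = 2900:
  stratum Low: (500/2900)²·(1 − 92/500)·472.20²/92 = 58.7893
  stratum High: (2400/2900)²·(1 − 348/2400)·110.64²/348 = 20.5986
V̂(x̄_st) = 79.3879
SE(x̄_st) = √79.3879 = 8.90999

x̄_st ≈ 474.502, SE ≈ 8.91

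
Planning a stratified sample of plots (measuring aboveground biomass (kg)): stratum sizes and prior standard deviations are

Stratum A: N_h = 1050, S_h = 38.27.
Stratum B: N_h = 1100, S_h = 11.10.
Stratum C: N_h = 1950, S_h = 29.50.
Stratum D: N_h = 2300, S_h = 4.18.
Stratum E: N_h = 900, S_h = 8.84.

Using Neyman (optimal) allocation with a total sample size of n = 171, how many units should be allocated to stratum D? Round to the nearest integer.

13

Neyman allocation: n_h = n · N_h S_h / Σ N_i S_i, with n = 171.
  stratum A: N_h·S_h = 1050·38.27 = 40183.50
  stratum B: N_h·S_h = 1100·11.10 = 12210.00
  stratum C: N_h·S_h = 1950·29.50 = 57525.00
  stratum D: N_h·S_h = 2300·4.18 = 9614.00
  stratum E: N_h·S_h = 900·8.84 = 7956.00
Σ N_h S_h = 127488.50
n for stratum D = 171·9614.00/127488.50 = 12.895 → 13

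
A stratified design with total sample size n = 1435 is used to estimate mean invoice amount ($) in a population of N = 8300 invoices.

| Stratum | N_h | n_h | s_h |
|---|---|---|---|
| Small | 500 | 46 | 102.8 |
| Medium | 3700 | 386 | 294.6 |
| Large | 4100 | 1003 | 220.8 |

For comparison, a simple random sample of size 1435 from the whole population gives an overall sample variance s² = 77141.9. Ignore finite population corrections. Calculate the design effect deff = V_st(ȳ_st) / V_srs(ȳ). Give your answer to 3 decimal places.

deff ≈ 1.067

V̂(ȳ_st) = Σ W_h² s_h²/n_h, with W_h = N_h/N and N = 8300:
  stratum Small: (500/8300)²·102.8²/46 = 0.833705
  stratum Medium: (3700/8300)²·294.6²/386 = 44.6813
  stratum Large: (4100/8300)²·220.8²/1003 = 11.8607
V_st = 57.3756
V_srs = s²/n = 77141.9/1435 = 53.7574
deff = V_st / V_srs = 57.3756/53.7574 = 1.0673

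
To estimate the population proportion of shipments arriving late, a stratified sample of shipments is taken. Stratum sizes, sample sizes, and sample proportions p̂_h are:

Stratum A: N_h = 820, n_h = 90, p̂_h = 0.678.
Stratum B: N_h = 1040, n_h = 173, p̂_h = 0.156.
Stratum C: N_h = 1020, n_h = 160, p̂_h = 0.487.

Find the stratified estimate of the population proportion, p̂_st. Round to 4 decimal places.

N = 2880; stratum weights W_h = N_h/N.
p̂_st = Σ W_h p̂_h = (820·0.678 + 1040·0.156 + 1020·0.487)/2880 = 0.42185

p̂_st ≈ 0.4219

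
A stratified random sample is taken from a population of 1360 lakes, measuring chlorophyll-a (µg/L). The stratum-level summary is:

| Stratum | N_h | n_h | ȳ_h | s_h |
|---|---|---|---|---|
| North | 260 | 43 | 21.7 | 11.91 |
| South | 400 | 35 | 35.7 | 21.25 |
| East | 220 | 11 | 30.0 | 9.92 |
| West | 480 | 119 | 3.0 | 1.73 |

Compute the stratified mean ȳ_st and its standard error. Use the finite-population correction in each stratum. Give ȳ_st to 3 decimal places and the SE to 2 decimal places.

ȳ_st = Σ W_h ȳ_h = (260·21.7 + 400·35.7 + 220·30.0 + 480·3.0)/1360 = 20.56029
V̂(ȳ_st) = Σ W_h² (1 − n_h/N_h) s_h²/n_h, with W_h = N_h/N and N = 1360:
  stratum North: (260/1360)²·(1 − 43/260)·11.91²/43 = 0.100626
  stratum South: (400/1360)²·(1 − 35/400)·21.25²/35 = 1.01842
  stratum East: (220/1360)²·(1 − 11/220)·9.92²/11 = 0.222393
  stratum West: (480/1360)²·(1 − 119/480)·1.73²/119 = 0.00235622
V̂(ȳ_st) = 1.34379
SE(ȳ_st) = √1.34379 = 1.15922

ȳ_st ≈ 20.560, SE ≈ 1.16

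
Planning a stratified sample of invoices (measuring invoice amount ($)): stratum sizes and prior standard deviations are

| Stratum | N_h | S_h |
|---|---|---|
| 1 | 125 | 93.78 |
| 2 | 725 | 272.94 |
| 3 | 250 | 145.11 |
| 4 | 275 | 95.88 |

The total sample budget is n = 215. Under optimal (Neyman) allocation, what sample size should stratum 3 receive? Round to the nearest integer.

29

Neyman allocation: n_h = n · N_h S_h / Σ N_i S_i, with n = 215.
  stratum 1: N_h·S_h = 125·93.78 = 11722.50
  stratum 2: N_h·S_h = 725·272.94 = 197881.50
  stratum 3: N_h·S_h = 250·145.11 = 36277.50
  stratum 4: N_h·S_h = 275·95.88 = 26367.00
Σ N_h S_h = 272248.50
n for stratum 3 = 215·36277.50/272248.50 = 28.649 → 29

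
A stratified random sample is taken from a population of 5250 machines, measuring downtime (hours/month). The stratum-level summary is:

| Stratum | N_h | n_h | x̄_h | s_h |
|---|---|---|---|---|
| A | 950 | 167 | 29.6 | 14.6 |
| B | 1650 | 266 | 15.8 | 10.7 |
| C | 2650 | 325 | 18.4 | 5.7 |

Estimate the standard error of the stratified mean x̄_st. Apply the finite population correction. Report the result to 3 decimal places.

V̂(x̄_st) = Σ W_h² (1 − n_h/N_h) s_h²/n_h, with W_h = N_h/N and N = 5250:
  stratum A: (950/5250)²·(1 − 167/950)·14.6²/167 = 0.0344474
  stratum B: (1650/5250)²·(1 − 266/1650)·10.7²/266 = 0.0356605
  stratum C: (2650/5250)²·(1 − 325/2650)·5.7²/325 = 0.0223469
V̂(x̄_st) = 0.0924547
SE(x̄_st) = √0.0924547 = 0.304064

SE(x̄_st) ≈ 0.304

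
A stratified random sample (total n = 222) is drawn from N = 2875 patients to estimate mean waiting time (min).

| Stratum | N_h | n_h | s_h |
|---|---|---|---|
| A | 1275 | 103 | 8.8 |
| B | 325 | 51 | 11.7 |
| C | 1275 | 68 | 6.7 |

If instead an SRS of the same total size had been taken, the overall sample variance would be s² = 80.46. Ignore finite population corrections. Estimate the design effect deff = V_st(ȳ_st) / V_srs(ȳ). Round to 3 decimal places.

deff ≈ 0.861

V̂(ȳ_st) = Σ W_h² s_h²/n_h, with W_h = N_h/N and N = 2875:
  stratum A: (1275/2875)²·8.8²/103 = 0.147868
  stratum B: (325/2875)²·11.7²/51 = 0.0342999
  stratum C: (1275/2875)²·6.7²/68 = 0.129833
V_st = 0.312
V_srs = s²/n = 80.46/222 = 0.362432
deff = V_st / V_srs = 0.312/0.362432 = 0.8609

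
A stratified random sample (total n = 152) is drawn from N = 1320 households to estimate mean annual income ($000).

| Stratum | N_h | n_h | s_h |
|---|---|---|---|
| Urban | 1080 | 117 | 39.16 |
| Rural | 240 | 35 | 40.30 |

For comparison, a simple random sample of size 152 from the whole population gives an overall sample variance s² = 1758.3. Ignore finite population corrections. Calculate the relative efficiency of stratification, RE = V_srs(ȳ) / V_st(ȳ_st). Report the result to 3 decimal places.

RE ≈ 1.122

V̂(ȳ_st) = Σ W_h² s_h²/n_h, with W_h = N_h/N and N = 1320:
  stratum Urban: (1080/1320)²·39.16²/117 = 8.77403
  stratum Rural: (240/1320)²·40.30²/35 = 1.53397
V_st = 10.308
V_srs = s²/n = 1758.3/152 = 11.5678
Relative efficiency = V_srs / V_st = 11.5678/10.308 = 1.1222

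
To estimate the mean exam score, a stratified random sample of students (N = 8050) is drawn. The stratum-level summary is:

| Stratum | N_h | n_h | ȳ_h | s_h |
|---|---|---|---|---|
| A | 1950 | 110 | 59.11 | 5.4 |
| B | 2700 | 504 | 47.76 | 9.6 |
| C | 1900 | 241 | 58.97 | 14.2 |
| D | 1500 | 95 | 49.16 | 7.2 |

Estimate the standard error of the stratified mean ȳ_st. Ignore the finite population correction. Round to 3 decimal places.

V̂(ȳ_st) = Σ W_h² s_h²/n_h, with W_h = N_h/N and N = 8050:
  stratum A: (1950/8050)²·5.4²/110 = 0.0155551
  stratum B: (2700/8050)²·9.6²/504 = 0.0205706
  stratum C: (1900/8050)²·14.2²/241 = 0.0466096
  stratum D: (1500/8050)²·7.2²/95 = 0.0189466
V̂(ȳ_st) = 0.101682
SE(ȳ_st) = √0.101682 = 0.318876

SE(ȳ_st) ≈ 0.319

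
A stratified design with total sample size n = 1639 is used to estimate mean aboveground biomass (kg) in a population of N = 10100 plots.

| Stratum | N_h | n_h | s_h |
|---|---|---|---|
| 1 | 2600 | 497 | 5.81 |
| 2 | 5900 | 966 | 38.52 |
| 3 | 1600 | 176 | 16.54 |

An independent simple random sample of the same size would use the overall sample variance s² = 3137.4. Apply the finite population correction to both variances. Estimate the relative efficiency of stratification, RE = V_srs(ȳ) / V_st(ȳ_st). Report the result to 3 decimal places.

V̂(ȳ_st) = Σ W_h² (1 − n_h/N_h) s_h²/n_h, with W_h = N_h/N and N = 10100:
  stratum 1: (2600/10100)²·(1 − 497/2600)·5.81²/497 = 0.00364054
  stratum 2: (5900/10100)²·(1 − 966/5900)·38.52²/966 = 0.438333
  stratum 3: (1600/10100)²·(1 − 176/1600)·16.54²/176 = 0.0347173
V_st = 0.47669
V_srs = (1 − 1639/10100)·3137.4/1639 = 1.60358
Relative efficiency = V_srs / V_st = 1.60358/0.47669 = 3.3640

RE ≈ 3.364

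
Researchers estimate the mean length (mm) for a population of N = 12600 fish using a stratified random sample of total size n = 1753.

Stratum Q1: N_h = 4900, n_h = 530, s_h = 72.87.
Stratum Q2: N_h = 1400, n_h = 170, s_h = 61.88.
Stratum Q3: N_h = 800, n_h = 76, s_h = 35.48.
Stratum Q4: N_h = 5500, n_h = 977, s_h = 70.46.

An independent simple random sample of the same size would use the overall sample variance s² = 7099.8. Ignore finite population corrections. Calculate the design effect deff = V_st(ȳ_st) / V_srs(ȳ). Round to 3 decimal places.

deff ≈ 0.698

V̂(ȳ_st) = Σ W_h² s_h²/n_h, with W_h = N_h/N and N = 12600:
  stratum Q1: (4900/12600)²·72.87²/530 = 1.51521
  stratum Q2: (1400/12600)²·61.88²/170 = 0.278078
  stratum Q3: (800/12600)²·35.48²/76 = 0.0667717
  stratum Q4: (5500/12600)²·70.46²/977 = 0.968222
V_st = 2.82828
V_srs = s²/n = 7099.8/1753 = 4.05009
deff = V_st / V_srs = 2.82828/4.05009 = 0.6983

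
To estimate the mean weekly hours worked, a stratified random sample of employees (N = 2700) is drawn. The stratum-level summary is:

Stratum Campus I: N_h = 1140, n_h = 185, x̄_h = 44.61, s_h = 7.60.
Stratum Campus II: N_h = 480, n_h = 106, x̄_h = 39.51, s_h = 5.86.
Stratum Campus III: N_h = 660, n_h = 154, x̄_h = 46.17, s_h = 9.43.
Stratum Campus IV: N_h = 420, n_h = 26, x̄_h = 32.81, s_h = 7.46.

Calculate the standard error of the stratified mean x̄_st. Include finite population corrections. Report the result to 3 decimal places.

V̂(x̄_st) = Σ W_h² (1 − n_h/N_h) s_h²/n_h, with W_h = N_h/N and N = 2700:
  stratum Campus I: (1140/2700)²·(1 − 185/1140)·7.60²/185 = 0.0466269
  stratum Campus II: (480/2700)²·(1 − 106/480)·5.86²/106 = 0.00797764
  stratum Campus III: (660/2700)²·(1 − 154/660)·9.43²/154 = 0.0264527
  stratum Campus IV: (420/2700)²·(1 − 26/420)·7.46²/26 = 0.0485872
V̂(x̄_st) = 0.129644
SE(x̄_st) = √0.129644 = 0.360062

SE(x̄_st) ≈ 0.360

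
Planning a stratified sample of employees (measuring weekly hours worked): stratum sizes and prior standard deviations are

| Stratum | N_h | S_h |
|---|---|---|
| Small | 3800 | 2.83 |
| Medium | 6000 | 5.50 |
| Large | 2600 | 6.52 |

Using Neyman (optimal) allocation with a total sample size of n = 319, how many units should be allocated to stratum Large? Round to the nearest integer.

Neyman allocation: n_h = n · N_h S_h / Σ N_i S_i, with n = 319.
  stratum Small: N_h·S_h = 3800·2.83 = 10754.00
  stratum Medium: N_h·S_h = 6000·5.50 = 33000.00
  stratum Large: N_h·S_h = 2600·6.52 = 16952.00
Σ N_h S_h = 60706.00
n for stratum Large = 319·16952.00/60706.00 = 89.080 → 89

89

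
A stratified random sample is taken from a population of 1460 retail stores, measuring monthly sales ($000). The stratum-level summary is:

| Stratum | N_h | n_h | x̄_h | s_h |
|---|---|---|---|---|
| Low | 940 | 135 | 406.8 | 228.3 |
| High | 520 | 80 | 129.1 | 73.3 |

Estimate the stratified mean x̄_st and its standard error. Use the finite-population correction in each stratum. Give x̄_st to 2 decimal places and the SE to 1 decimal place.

x̄_st = Σ W_h x̄_h = (940·406.8 + 520·129.1)/1460 = 307.89315
V̂(x̄_st) = Σ W_h² (1 − n_h/N_h) s_h²/n_h, with W_h = N_h/N and N = 1460:
  stratum Low: (940/1460)²·(1 − 135/940)·228.3²/135 = 137.055
  stratum High: (520/1460)²·(1 − 80/520)·73.3²/80 = 7.20889
V̂(x̄_st) = 144.264
SE(x̄_st) = √144.264 = 12.011

x̄_st ≈ 307.89, SE ≈ 12.0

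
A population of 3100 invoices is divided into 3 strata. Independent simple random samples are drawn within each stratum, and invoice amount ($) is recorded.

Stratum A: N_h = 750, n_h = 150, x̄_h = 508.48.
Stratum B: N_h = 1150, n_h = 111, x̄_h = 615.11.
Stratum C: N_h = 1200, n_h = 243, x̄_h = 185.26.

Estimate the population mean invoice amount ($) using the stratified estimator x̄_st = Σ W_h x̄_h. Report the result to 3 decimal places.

x̄_st ≈ 422.919

N = Σ N_h = 3100. Stratum weights W_h = N_h/N.
x̄_st = (750·508.48 + 1150·615.11 + 1200·185.26) / 3100 = 422.91887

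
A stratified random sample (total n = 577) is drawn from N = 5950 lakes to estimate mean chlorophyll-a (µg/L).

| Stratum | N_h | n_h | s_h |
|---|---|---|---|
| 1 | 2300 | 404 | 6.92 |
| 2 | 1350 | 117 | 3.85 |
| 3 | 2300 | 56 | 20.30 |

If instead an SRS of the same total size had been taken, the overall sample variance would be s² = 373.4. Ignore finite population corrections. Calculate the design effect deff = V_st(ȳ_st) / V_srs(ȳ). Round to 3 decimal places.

deff ≈ 1.737

V̂(ȳ_st) = Σ W_h² s_h²/n_h, with W_h = N_h/N and N = 5950:
  stratum 1: (2300/5950)²·6.92²/404 = 0.0177114
  stratum 2: (1350/5950)²·3.85²/117 = 0.00652183
  stratum 3: (2300/5950)²·20.30²/56 = 1.09958
V_st = 1.12381
V_srs = s²/n = 373.4/577 = 0.64714
deff = V_st / V_srs = 1.12381/0.64714 = 1.7366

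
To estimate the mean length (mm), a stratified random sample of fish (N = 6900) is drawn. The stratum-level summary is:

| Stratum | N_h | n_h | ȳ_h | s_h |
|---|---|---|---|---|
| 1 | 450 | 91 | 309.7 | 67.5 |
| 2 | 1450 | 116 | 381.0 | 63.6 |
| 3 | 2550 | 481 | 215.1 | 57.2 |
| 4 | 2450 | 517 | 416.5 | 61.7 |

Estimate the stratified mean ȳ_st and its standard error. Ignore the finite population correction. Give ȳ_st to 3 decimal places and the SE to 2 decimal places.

ȳ_st ≈ 327.644, SE ≈ 1.90

ȳ_st = Σ W_h ȳ_h = (450·309.7 + 1450·381.0 + 2550·215.1 + 2450·416.5)/6900 = 327.64420
V̂(ȳ_st) = Σ W_h² s_h²/n_h, with W_h = N_h/N and N = 6900:
  stratum 1: (450/6900)²·67.5²/91 = 0.212958
  stratum 2: (1450/6900)²·63.6²/116 = 1.53991
  stratum 3: (2550/6900)²·57.2²/481 = 0.929029
  stratum 4: (2450/6900)²·61.7²/517 = 0.928354
V̂(ȳ_st) = 3.61025
SE(ȳ_st) = √3.61025 = 1.90006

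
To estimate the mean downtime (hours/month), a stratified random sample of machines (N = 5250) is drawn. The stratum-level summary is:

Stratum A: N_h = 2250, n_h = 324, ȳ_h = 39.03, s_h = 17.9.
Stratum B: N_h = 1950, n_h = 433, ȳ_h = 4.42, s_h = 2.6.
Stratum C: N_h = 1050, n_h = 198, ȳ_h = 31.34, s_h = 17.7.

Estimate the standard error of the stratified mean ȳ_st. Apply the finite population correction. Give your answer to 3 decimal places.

V̂(ȳ_st) = Σ W_h² (1 − n_h/N_h) s_h²/n_h, with W_h = N_h/N and N = 5250:
  stratum A: (2250/5250)²·(1 − 324/2250)·17.9²/324 = 0.155482
  stratum B: (1950/5250)²·(1 − 433/1950)·2.6²/433 = 0.00167556
  stratum C: (1050/5250)²·(1 − 198/1050)·17.7²/198 = 0.0513561
V̂(ȳ_st) = 0.208514
SE(ȳ_st) = √0.208514 = 0.456633

SE(ȳ_st) ≈ 0.457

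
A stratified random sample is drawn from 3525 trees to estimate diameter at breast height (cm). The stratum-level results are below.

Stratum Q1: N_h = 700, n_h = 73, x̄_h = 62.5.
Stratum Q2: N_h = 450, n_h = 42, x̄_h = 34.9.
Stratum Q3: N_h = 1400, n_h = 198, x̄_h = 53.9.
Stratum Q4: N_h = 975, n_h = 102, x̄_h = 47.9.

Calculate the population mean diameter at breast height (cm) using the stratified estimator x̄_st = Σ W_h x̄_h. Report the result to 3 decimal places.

N = Σ N_h = 3525. Stratum weights W_h = N_h/N.
x̄_st = (700·62.5 + 450·34.9 + 1400·53.9 + 975·47.9) / 3525 = 51.52270

x̄_st ≈ 51.523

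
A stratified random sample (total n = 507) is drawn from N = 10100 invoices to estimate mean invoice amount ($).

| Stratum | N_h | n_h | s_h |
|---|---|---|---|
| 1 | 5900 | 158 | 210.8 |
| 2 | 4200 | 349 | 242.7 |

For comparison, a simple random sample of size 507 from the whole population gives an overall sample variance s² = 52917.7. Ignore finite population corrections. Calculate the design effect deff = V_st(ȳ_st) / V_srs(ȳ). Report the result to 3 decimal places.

V̂(ȳ_st) = Σ W_h² s_h²/n_h, with W_h = N_h/N and N = 10100:
  stratum 1: (5900/10100)²·210.8²/158 = 95.9722
  stratum 2: (4200/10100)²·242.7²/349 = 29.1857
V_st = 125.158
V_srs = s²/n = 52917.7/507 = 104.374
deff = V_st / V_srs = 125.158/104.374 = 1.1991

deff ≈ 1.199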